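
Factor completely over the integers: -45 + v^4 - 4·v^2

Substitute u = v^2 to get a quadratic in u, then factor.
v^2 + 5 is irreducible over ℤ (always positive, so no real roots).
v^2 - 9 is a difference of squares.

(v + 3)·(v - 3)·(v^2 + 5)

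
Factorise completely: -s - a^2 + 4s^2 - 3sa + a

Group: 4s(s - a) + (a - 1)(s - a); both groups contain (s - a).

(s - a)(4s + a - 1)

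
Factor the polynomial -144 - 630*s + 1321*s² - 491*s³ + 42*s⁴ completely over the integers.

Testing divisors of the constant over divisors of the leading coefficient, s = 6/7 is a root, so (7*s - 6) is a factor; dividing leaves 6*s³ - 65*s² + 133*s + 24.
Next, s = 3 is a root, so (s - 3) divides it; the quotient is 6*s² - 47*s - 8.
The remaining quadratic factors as (6*s + 1)(s - 8).

(6*s + 1)*(7*s - 6)*(s - 3)*(s - 8)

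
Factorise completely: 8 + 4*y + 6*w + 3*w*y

(3*w + 4)*(y + 2)

Group as (3*w*y + 6*w) + (4*y + 8) = 3*w*(y + 2) + 4*(y + 2).
Both groups share the factor (y + 2).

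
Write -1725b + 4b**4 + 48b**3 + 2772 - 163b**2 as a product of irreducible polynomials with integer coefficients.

Trying the rational-root candidates, b = -7 is a root, giving the factor (b + 7) and quotient 4b**3 + 20b**2 - 303b + 396.
Then b = 3/2 is a root, so (2b - 3) divides it; the quotient is 2b**2 + 13b - 132.
The remaining quadratic factors as (b + 12)(2b - 11).

(2b - 11)(2b - 3)(b + 12)(b + 7)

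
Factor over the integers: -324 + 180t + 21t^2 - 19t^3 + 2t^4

Trying the rational-root candidates, t = 6 is a root, so (t - 6) divides it; the quotient is 2t^3 - 7t^2 - 21t + 54.
Then t = -3 is a root, so (t + 3) is a factor; dividing leaves 2t^2 - 13t + 18.
The remaining quadratic factors as (t - 2)(2t - 9).

(2t - 9)(t + 3)(t - 2)(t - 6)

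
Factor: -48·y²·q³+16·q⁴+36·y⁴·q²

4·q²·(3·y²-2·q)²

Pull out the common factor 4·q², leaving 9·y⁴-12·y²·q+4·q².
Recognize a perfect-square trinomial with the parts 3·y² and 2·q.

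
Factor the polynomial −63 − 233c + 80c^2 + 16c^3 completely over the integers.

Among the possible rational roots, c = −7 is a root, so (c + 7) is a factor; dividing leaves 16c^2 − 32c − 9.
The remaining quadratic factors as (4c − 9)(4c + 1).

(4c + 1)(4c − 9)(c + 7)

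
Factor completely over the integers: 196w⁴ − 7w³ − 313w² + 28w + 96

(4w − 3)(7w + 4)(7w + 8)(w − 1)

By the rational root theorem, w = −4/7 is a root, so (7w + 4) is a factor; dividing leaves 28w³ − 17w² − 35w + 24.
Next, w = −8/7 is a root, so (7w + 8) divides it; the quotient is 4w² − 7w + 3.
The remaining quadratic factors as (w − 1)(4w − 3).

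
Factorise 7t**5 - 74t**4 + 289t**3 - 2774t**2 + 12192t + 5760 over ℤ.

(7t + 3)(t - 6)(t - 8)(t**2 + 3t + 40)

Trying the rational-root candidates, t = -3/7 is a root, so (7t + 3) divides it; the quotient is t**4 - 11t**3 + 46t**2 - 416t + 1920.
Next, t = 8 is a root, so (t - 8) is a factor; dividing leaves t**3 - 3t**2 + 22t - 240.
Continuing, t = 6 is a root, giving the factor (t - 6) and quotient t**2 + 3t + 40.
The quadratic t**2 + 3t + 40 has discriminant -151 < 0 and is irreducible over ℤ.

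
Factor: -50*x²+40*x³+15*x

Pull out the common factor 5*x, then factor the remaining trinomial.

5*x*(2*x-1)*(4*x-3)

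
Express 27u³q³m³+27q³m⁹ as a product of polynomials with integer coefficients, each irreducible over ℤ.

Every term has a factor of 27q³m³; factoring it out leaves u³+m⁶.
Recognize a sum of cubes with the parts u and m².

27m³q³(u+m²)(u²-um²+m⁴)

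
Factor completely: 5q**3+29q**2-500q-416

(5q+4)(q+13)(q-8)

Trying the rational-root candidates, q = 8 is a root, so (q-8) is a factor; dividing leaves 5q**2+69q+52.
The remaining quadratic factors as (q+13)(5q+4).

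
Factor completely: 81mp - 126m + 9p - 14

Group as (81mp - 126m) + (9p - 14) = 9m(9p - 14) + (9p - 14).
Both groups share the factor (9p - 14).

(9m + 1)(9p - 14)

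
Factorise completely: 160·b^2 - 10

10·(4·b + 1)·(4·b - 1)

Pull out the common factor 10; 16·b^2 - 1 is a difference of squares.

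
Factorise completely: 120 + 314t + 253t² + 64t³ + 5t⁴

(5t + 4)(t + 1)(t + 5)(t + 6)

By the rational root theorem, t = -4/5 is a root, giving the factor (5t + 4) and quotient t³ + 12t² + 41t + 30.
Continuing, t = -1 is a root, so (t + 1) is a factor; dividing leaves t² + 11t + 30.
The remaining quadratic factors as (t + 5)(t + 6).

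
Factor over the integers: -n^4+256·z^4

(4·z)⁴ − (n)⁴ = ((4·z)² − (n)²)((4·z)² + (n)²); the first factor splits again, the second (16·z^2+n^2) is irreducible.

(4·z-n)·(4·z+n)·(16·z^2+n^2)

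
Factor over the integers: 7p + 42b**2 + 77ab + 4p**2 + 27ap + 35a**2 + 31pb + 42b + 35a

Group: 5a(7a + 4p + 7b + 7) + (p + 6b)(7a + 4p + 7b + 7); both groups contain (7a + 4p + 7b + 7).

(5a + p + 6b)(7a + 4p + 7b + 7)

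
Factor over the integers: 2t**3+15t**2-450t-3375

By the rational root theorem, t = -15 is a root, so (t+15) is a factor; dividing leaves 2t**2-15t-225.
The remaining quadratic factors as (2t+15)(t-15).

(2t+15)(t+15)(t-15)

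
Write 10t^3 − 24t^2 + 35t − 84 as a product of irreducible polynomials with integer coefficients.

Group as (10t^3 + 35t) + (−24t^2 − 84) = 5t(2t^2 + 7) − 12(2t^2 + 7).
Both groups share the factor (2t^2 + 7).

(5t − 12)(2t^2 + 7)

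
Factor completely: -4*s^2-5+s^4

(s^2+1)*(s^2-5)

Substitute u = s^2 to get a quadratic in u, then factor.
s^2-5 is irreducible over ℤ (5 is not a perfect square).
s^2+1 is irreducible over ℤ (sum of squares).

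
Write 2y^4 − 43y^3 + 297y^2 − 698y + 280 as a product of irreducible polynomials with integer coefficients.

Testing divisors of the constant over divisors of the leading coefficient, y = 4 is a root, giving the factor (y − 4) and quotient 2y^3 − 35y^2 + 157y − 70.
Then y = 7 is a root, giving the factor (y − 7) and quotient 2y^2 − 21y + 10.
The remaining quadratic factors as (y − 10)(2y − 1).

(2y − 1)(y − 10)(y − 4)(y − 7)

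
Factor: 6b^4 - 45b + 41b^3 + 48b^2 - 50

Testing divisors of the constant over divisors of the leading coefficient, b = -5 is a root, so (b + 5) divides it; the quotient is 6b^3 + 11b^2 - 7b - 10.
Then b = -2 is a root, so (b + 2) is a factor; dividing leaves 6b^2 - b - 5.
The remaining quadratic factors as (b - 1)(6b + 5).

(6b + 5)(b + 2)(b + 5)(b - 1)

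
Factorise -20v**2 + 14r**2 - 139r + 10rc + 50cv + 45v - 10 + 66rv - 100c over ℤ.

(14r + 10c - 4v + 1)(r + 5v - 10)

Group: r(14r + 10c - 4v + 1) + (5v - 10)(14r + 10c - 4v + 1); both groups contain (14r + 10c - 4v + 1).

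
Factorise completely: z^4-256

(z+4)*(z-4)*(z^2+16)

Write as (z^2)² − (16)², then factor z^2-16 once more.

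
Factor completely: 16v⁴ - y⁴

Write as (4v²)² − (y²)², then factor 4v² - y² once more.

(2v + y)(2v - y)(4v² + y²)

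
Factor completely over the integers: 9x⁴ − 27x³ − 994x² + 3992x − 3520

By the rational root theorem, x = 10 is a root, giving the factor (x − 10) and quotient 9x³ + 63x² − 364x + 352.
Continuing, x = 8/3 is a root, so (3x − 8) divides it; the quotient is 3x² + 29x − 44.
The remaining quadratic factors as (3x − 4)(x + 11).

(3x − 4)(3x − 8)(x + 11)(x − 10)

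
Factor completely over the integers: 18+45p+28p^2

(4p+3)(7p+6)

Need a pair with product 28·18 = 504 and sum 45: that's 24 and 21.
Split the middle term: 28p^2+24p + 21p+18 = 4p(7p+6) + 3(7p+6).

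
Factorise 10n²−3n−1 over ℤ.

Need a pair with product 10·(−1) = −10 and sum −3: that's −5 and 2.
Split the middle term: 10n²−5n + 2n−1 = 5n(2n−1) + (2n−1).

(2n−1)(5n+1)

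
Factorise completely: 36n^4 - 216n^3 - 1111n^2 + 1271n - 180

(6n - 1)(6n - 5)(n + 4)(n - 9)

Trying the rational-root candidates, n = 5/6 is a root, so (6n - 5) is a factor; dividing leaves 6n^3 - 31n^2 - 211n + 36.
Continuing, n = 9 is a root, so (n - 9) divides it; the quotient is 6n^2 + 23n - 4.
The remaining quadratic factors as (6n - 1)(n + 4).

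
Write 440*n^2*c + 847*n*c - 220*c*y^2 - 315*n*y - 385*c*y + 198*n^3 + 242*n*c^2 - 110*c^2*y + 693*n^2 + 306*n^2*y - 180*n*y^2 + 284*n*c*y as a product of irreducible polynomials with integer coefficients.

Group: 9*n*(22*n^2 + 22*n*c + 34*n*y + 77*n - 10*c*y - 20*y^2 - 35*y) + 11*c*(22*n^2 + 22*n*c + 34*n*y + 77*n - 10*c*y - 20*y^2 - 35*y); both groups contain (22*n^2 + 22*n*c + 34*n*y + 77*n - 10*c*y - 20*y^2 - 35*y), so (9*n + 11*c) is a factor with cofactor 22*n^2 + 22*n*c + 34*n*y + 77*n - 10*c*y - 20*y^2 - 35*y.
The cofactor groups again: 22*n^2 + 22*n*c + 34*n*y + 77*n - 10*c*y - 20*y^2 - 35*y = 2*n*(11*n - 5*y) + (2*c + 4*y + 7)*(11*n - 5*y); both groups contain (11*n - 5*y), giving (2*n + 2*c + 4*y + 7)*(11*n - 5*y).

(9*n + 11*c)*(11*n - 5*y)*(2*n + 2*c + 4*y + 7)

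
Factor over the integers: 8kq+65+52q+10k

Group as (8kq+10k) + (52q+65) = 2k(4q+5) + 13(4q+5).
Both groups share the factor (4q+5).

(2k+13)(4q+5)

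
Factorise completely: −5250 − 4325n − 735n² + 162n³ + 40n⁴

By the rational root theorem, n = −5/2 is a root, giving the factor (2n + 5) and quotient 20n³ + 31n² − 445n − 1050.
Continuing, n = −15/4 is a root, so (4n + 15) divides it; the quotient is 5n² − 11n − 70.
The remaining quadratic factors as (n − 5)(5n + 14).

(2n + 5)(4n + 15)(5n + 14)(n − 5)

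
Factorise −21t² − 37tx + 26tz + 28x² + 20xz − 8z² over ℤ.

Group: −3t(7t − 4x − 4z) + (−7x + 2z)(7t − 4x − 4z); both groups contain (7t − 4x − 4z).

−(3t + 7x − 2z)(7t − 4x − 4z)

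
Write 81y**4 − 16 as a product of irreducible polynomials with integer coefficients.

(3y + 2)(3y − 2)(9y**2 + 4)

Write as (9y**2)² − (4)², then factor 9y**2 − 4 once more.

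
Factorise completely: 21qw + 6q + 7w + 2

(3q + 1)(7w + 2)

Group as (21qw + 6q) + (7w + 2) = 3q(7w + 2) + (7w + 2).
Both groups share the factor (7w + 2).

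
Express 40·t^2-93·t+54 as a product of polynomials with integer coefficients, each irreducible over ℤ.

Need a pair with product 40·54 = 2160 and sum -93: that's -48 and -45.
Split the middle term: 40·t^2-48·t - 45·t+54 = 8·t·(5·t-6) - 9·(5·t-6).

(5·t-6)·(8·t-9)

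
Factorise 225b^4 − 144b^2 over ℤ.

Every term has a factor of 9b^2. Then 25b^2 − 16 = (5b)² − (4)².

9b^2(5b + 4)(5b − 4)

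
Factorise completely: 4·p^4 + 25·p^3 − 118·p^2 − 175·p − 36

(4·p + 1)·(p + 1)·(p + 9)·(p − 4)

By the rational root theorem, p = −9 is a root, so (p + 9) divides it; the quotient is 4·p^3 − 11·p^2 − 19·p − 4.
Next, p = −1 is a root, so (p + 1) is a factor; dividing leaves 4·p^2 − 15·p − 4.
The remaining quadratic factors as (4·p + 1)(p − 4).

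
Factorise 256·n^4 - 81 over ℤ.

(4·n)⁴ − (3)⁴ = ((4·n)² − (3)²)((4·n)² + (3)²); the first factor splits again, the second (16·n^2 + 9) is irreducible.

(4·n + 3)·(4·n - 3)·(16·n^2 + 9)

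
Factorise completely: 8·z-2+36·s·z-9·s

(4·z-1)·(9·s+2)

Group as (36·s·z-9·s) + (8·z-2) = 9·s·(4·z-1) + 2·(4·z-1).
Both groups share the factor (4·z-1).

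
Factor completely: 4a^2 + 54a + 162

2(2a + 9)(a + 9)

Pull out the common factor 2, then factor the remaining trinomial.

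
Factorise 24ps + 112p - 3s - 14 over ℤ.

Group as (24ps + 112p) + (-3s - 14) = 8p(3s + 14) - (3s + 14).
Both groups share the factor (3s + 14).

(3s + 14)(8p - 1)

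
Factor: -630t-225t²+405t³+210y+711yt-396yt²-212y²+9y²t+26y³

Group: y(26y²+87yt-212y-135t²+75t+210) - 3t(26y²+87yt-212y-135t²+75t+210); both groups contain (26y²+87yt-212y-135t²+75t+210), so (y-3t) is a factor with cofactor 26y²+87yt-212y-135t²+75t+210.
The cofactor groups again: 26y²+87yt-212y-135t²+75t+210 = 13y(2y+9t-14) + (-15t-15)(2y+9t-14); both groups contain (2y+9t-14), giving (13y-15t-15)(2y+9t-14).

(13y-15t-15)(y-3t)(2y+9t-14)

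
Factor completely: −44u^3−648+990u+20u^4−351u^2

By the rational root theorem, u = 6/5 is a root, giving the factor (5u−6) and quotient 4u^3−4u^2−75u+108.
Continuing, u = 4 is a root, giving the factor (u−4) and quotient 4u^2+12u−27.
The remaining quadratic factors as (2u−3)(2u+9).

(2u+9)(2u−3)(5u−6)(u−4)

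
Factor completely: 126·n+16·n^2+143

Need a pair with product 16·143 = 2288 and sum 126: that's 104 and 22.
Split the middle term: 16·n^2+104·n + 22·n+143 = 8·n·(2·n+13) + 11·(2·n+13).

(2·n+13)·(8·n+11)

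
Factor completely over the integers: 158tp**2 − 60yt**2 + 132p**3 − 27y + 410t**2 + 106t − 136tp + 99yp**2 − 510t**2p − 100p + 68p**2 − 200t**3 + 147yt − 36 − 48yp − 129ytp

Group: 5t(−12yt − 33yp + 27y − 40t**2 − 126tp + 74t − 44p**2 − 8p + 36) + (−3p − 1)(−12yt − 33yp + 27y − 40t**2 − 126tp + 74t − 44p**2 − 8p + 36); both groups contain (−12yt − 33yp + 27y − 40t**2 − 126tp + 74t − 44p**2 − 8p + 36), so (5t − 3p − 1) is a factor with cofactor −12yt − 33yp + 27y − 40t**2 − 126tp + 74t − 44p**2 − 8p + 36.
The cofactor groups again: −12yt − 33yp + 27y − 40t**2 − 126tp + 74t − 44p**2 − 8p + 36 = −3y(4t + 11p − 9) + (−10t − 4p − 4)(4t + 11p − 9); both groups contain (4t + 11p − 9), giving −(3y + 10t + 4p + 4)(4t + 11p − 9).

−(5t − 3p − 1)(4t + 11p − 9)(3y + 10t + 4p + 4)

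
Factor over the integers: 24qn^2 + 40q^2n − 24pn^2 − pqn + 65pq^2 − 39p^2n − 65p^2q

−(5q + 3n)(13p + 8n)(p − q)

Group: 13p(−5pq − 3pn + 5q^2 + 3qn) + 8n(−5pq − 3pn + 5q^2 + 3qn); both groups contain (−5pq − 3pn + 5q^2 + 3qn), so (13p + 8n) is a factor with cofactor −5pq − 3pn + 5q^2 + 3qn.
The cofactor groups again: −5pq − 3pn + 5q^2 + 3qn = −p(5q + 3n) + q(5q + 3n); both groups contain (5q + 3n), giving −(p − q)(5q + 3n).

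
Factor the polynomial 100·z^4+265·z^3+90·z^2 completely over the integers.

Pull out the common factor 5·z^2, then factor the remaining trinomial.

5·z^2·(4·z+9)·(5·z+2)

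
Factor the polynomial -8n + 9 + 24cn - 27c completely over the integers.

(3c - 1)(8n - 9)

Group as (24cn - 27c) + (-8n + 9) = 3c(8n - 9) - (8n - 9).
Both groups share the factor (8n - 9).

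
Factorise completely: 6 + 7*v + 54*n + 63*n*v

Group as (63*n*v + 54*n) + (7*v + 6) = 9*n*(7*v + 6) + (7*v + 6).
Both groups share the factor (7*v + 6).

(7*v + 6)*(9*n + 1)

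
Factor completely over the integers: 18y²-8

Pull out the common factor 2; 9y²-4 is a difference of squares.

2(3y+2)(3y-2)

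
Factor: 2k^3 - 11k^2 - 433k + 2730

Among the possible rational roots, k = 14 is a root, giving the factor (k - 14) and quotient 2k^2 + 17k - 195.
The remaining quadratic factors as (2k - 13)(k + 15).

(2k - 13)(k + 15)(k - 14)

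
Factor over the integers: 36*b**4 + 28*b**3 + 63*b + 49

Group as (36*b**4 + 63*b) + (28*b**3 + 49) = 9*b*(4*b**3 + 7) + 7*(4*b**3 + 7).
Both groups share the factor (4*b**3 + 7).

(9*b + 7)*(4*b**3 + 7)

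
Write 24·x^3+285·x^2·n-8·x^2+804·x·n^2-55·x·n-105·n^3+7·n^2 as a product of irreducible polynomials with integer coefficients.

Group: 8·x·(3·x^2+36·x·n-x+105·n^2-7·n) - n·(3·x^2+36·x·n-x+105·n^2-7·n); both groups contain (3·x^2+36·x·n-x+105·n^2-7·n), so (8·x-n) is a factor with cofactor 3·x^2+36·x·n-x+105·n^2-7·n.
The cofactor groups again: 3·x^2+36·x·n-x+105·n^2-7·n = x·(3·x+15·n-1) + 7·n·(3·x+15·n-1); both groups contain (3·x+15·n-1), giving (x+7·n)·(3·x+15·n-1).

(8·x-n)·(3·x+15·n-1)·(x+7·n)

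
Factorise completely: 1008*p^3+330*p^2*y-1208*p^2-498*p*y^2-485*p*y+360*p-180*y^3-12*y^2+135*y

Group: 8*p*(126*p^2-6*p*y-151*p-60*y^2-4*y+45) + 3*y*(126*p^2-6*p*y-151*p-60*y^2-4*y+45); both groups contain (126*p^2-6*p*y-151*p-60*y^2-4*y+45), so (8*p+3*y) is a factor with cofactor 126*p^2-6*p*y-151*p-60*y^2-4*y+45.
The cofactor groups again: 126*p^2-6*p*y-151*p-60*y^2-4*y+45 = 9*p*(14*p-10*y-9) + (6*y-5)*(14*p-10*y-9); both groups contain (14*p-10*y-9), giving (9*p+6*y-5)*(14*p-10*y-9).

(14*p-10*y-9)*(8*p+3*y)*(9*p+6*y-5)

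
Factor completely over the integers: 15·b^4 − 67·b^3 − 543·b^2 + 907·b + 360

Among the possible rational roots, b = −5 is a root, giving the factor (b + 5) and quotient 15·b^3 − 142·b^2 + 167·b + 72.
Next, b = −1/3 is a root, so (3·b + 1) is a factor; dividing leaves 5·b^2 − 49·b + 72.
The remaining quadratic factors as (5·b − 9)(b − 8).

(3·b + 1)·(5·b − 9)·(b + 5)·(b − 8)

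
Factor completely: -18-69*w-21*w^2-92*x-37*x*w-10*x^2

-(x+3*w+9)*(10*x+7*w+2)

Group: -10*x*(x+3*w+9) + (-7*w-2)*(x+3*w+9); both groups contain (x+3*w+9).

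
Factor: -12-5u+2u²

(2u+3)(u-4)

Need a pair with product 2·(-12) = -24 and sum -5: that's 3 and -8.
Split the middle term: 2u²+3u - 8u-12 = u(2u+3) - 4(2u+3).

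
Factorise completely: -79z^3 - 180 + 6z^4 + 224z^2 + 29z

Among the possible rational roots, z = 4 is a root, so (z - 4) divides it; the quotient is 6z^3 - 55z^2 + 4z + 45.
Then z = 1 is a root, so (z - 1) is a factor; dividing leaves 6z^2 - 49z - 45.
The remaining quadratic factors as (6z + 5)(z - 9).

(6z + 5)(z - 1)(z - 4)(z - 9)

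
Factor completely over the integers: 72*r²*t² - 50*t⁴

2*t²*(6*r + 5*t)*(6*r - 5*t)

Pull out the common factor 2*t²; 36*r² - 25*t² is a difference of squares.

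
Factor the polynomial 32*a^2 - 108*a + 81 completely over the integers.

(4*a - 9)*(8*a - 9)

Need a pair with product 32·81 = 2592 and sum -108: that's -72 and -36.
Split the middle term: 32*a^2 - 72*a - 36*a + 81 = 8*a*(4*a - 9) - 9*(4*a - 9).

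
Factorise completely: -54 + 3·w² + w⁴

(w² + 9)·(w² - 6)

Substitute u = w² to get a quadratic in u, then factor.
w² + 9 is irreducible over ℤ (sum of squares).
w² - 6 is irreducible over ℤ (6 is not a perfect square).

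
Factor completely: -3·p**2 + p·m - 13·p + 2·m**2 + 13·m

-(p - m)·(3·p + 2·m + 13)

Group: -3·p·(p - m) + (-2·m - 13)·(p - m); both groups contain (p - m).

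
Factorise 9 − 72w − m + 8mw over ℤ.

Group as (8mw − m) + (−72w + 9) = m(8w − 1) − 9(8w − 1).
Both groups share the factor (8w − 1).

(8w − 1)(m − 9)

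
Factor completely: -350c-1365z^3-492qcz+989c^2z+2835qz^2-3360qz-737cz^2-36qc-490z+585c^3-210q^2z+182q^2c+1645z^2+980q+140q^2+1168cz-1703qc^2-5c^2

Group: 13c(14q^2-131qc-189qz+98q+45c^2+128cz-35c+91z^2-49z) + (-15z+10)(14q^2-131qc-189qz+98q+45c^2+128cz-35c+91z^2-49z); both groups contain (14q^2-131qc-189qz+98q+45c^2+128cz-35c+91z^2-49z), so (13c-15z+10) is a factor with cofactor 14q^2-131qc-189qz+98q+45c^2+128cz-35c+91z^2-49z.
The cofactor groups again: 14q^2-131qc-189qz+98q+45c^2+128cz-35c+91z^2-49z = q(14q-5c-7z) + (-9c-13z+7)(14q-5c-7z); both groups contain (14q-5c-7z), giving (q-9c-13z+7)(14q-5c-7z).

(14q-5c-7z)(q-9c-13z+7)(13c-15z+10)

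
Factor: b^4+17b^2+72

(b^2+8)(b^2+9)

Substitute u = b^2 to get a quadratic in u, then factor.
b^2+8 is irreducible over ℤ (always positive, so no real roots).
b^2+9 is irreducible over ℤ (sum of squares).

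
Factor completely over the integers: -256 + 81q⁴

Write as (9q²)² − (16)², then factor 9q² - 16 once more.

(3q + 4)(3q - 4)(9q² + 16)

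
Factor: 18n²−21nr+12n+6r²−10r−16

(3n−2r−2)(6n−3r+8)

Group: 6n(3n−2r−2) + (−3r+8)(3n−2r−2); both groups contain (3n−2r−2).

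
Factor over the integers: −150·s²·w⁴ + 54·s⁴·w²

Every term has a factor of 6·s²·w². Then 9·s² − 25·w² = (3·s)² − (5·w)².

6·s²·w²·(3·s + 5·w)·(3·s − 5·w)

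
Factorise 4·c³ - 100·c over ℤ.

4·c·(c + 5)·(c - 5)

Every term has a factor of 4·c. Then c² - 25 = (c)² − (5)².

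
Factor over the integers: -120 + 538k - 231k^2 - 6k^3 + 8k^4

(2k - 5)(4k - 1)(k + 6)(k - 4)

By the rational root theorem, k = -6 is a root, so (k + 6) is a factor; dividing leaves 8k^3 - 54k^2 + 93k - 20.
Then k = 5/2 is a root, giving the factor (2k - 5) and quotient 4k^2 - 17k + 4.
The remaining quadratic factors as (4k - 1)(k - 4).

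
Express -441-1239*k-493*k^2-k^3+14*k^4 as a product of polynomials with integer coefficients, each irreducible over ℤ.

(2*k+7)*(7*k+3)*(k+3)*(k-7)

By the rational root theorem, k = -3/7 is a root, so (7*k+3) is a factor; dividing leaves 2*k^3-k^2-70*k-147.
Continuing, k = -3 is a root, giving the factor (k+3) and quotient 2*k^2-7*k-49.
The remaining quadratic factors as (2*k+7)(k-7).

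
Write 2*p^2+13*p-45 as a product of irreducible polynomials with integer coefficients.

(2*p-5)*(p+9)

Need a pair with product 2·(-45) = -90 and sum 13: that's -5 and 18.
Split the middle term: 2*p^2-5*p + 18*p-45 = p*(2*p-5) + 9*(2*p-5).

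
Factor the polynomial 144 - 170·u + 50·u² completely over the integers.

2·(5·u - 8)·(5·u - 9)

Pull out the common factor 2, then factor the remaining trinomial.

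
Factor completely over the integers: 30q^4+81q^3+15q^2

3q^2(2q+5)(5q+1)

Pull out the common factor 3q^2, then factor the remaining trinomial.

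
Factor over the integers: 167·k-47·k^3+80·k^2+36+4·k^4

By the rational root theorem, k = -1/4 is a root, so (4·k+1) is a factor; dividing leaves k^3-12·k^2+23·k+36.
Then k = 9 is a root, giving the factor (k-9) and quotient k^2-3·k-4.
The remaining quadratic factors as (k+1)(k-4).

(4·k+1)·(k+1)·(k-4)·(k-9)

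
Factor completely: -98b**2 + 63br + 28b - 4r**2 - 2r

-(14b - r)(7b - 4r - 2)

Group: -14b(7b - 4r - 2) + r(7b - 4r - 2); both groups contain (7b - 4r - 2).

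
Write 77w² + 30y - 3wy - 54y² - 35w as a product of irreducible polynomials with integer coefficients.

Group: 11w(7w - 6y) + (9y - 5)(7w - 6y); both groups contain (7w - 6y).

(11w + 9y - 5)(7w - 6y)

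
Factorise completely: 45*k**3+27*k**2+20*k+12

(5*k+3)*(9*k**2+4)

Group as (45*k**3+20*k) + (27*k**2+12) = 5*k*(9*k**2+4) + 3*(9*k**2+4).
Both groups share the factor (9*k**2+4).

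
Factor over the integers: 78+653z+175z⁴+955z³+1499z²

Among the possible rational roots, z = -2/5 is a root, so (5z+2) divides it; the quotient is 35z³+177z²+229z+39.
Continuing, z = -13/7 is a root, so (7z+13) divides it; the quotient is 5z²+16z+3.
The remaining quadratic factors as (5z+1)(z+3).

(5z+1)(5z+2)(7z+13)(z+3)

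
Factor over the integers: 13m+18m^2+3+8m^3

Among the possible rational roots, m = −3/4 is a root, so (4m+3) is a factor; dividing leaves 2m^2+3m+1.
The remaining quadratic factors as (2m+1)(m+1).

(2m+1)(4m+3)(m+1)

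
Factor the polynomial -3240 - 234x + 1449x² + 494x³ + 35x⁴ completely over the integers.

(5x + 12)(7x - 9)(x + 10)(x + 3)

Trying the rational-root candidates, x = -12/5 is a root, giving the factor (5x + 12) and quotient 7x³ + 82x² + 93x - 270.
Continuing, x = -10 is a root, so (x + 10) divides it; the quotient is 7x² + 12x - 27.
The remaining quadratic factors as (7x - 9)(x + 3).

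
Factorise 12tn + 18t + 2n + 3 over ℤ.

Group as (12tn + 18t) + (2n + 3) = 6t(2n + 3) + (2n + 3).
Both groups share the factor (2n + 3).

(2n + 3)(6t + 1)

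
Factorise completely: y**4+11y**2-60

Substitute u = y**2 to get a quadratic in u, then factor.
y**2-4 is a difference of squares.
y**2+15 is irreducible over ℤ (always positive, so no real roots).

(y+2)(y-2)(y**2+15)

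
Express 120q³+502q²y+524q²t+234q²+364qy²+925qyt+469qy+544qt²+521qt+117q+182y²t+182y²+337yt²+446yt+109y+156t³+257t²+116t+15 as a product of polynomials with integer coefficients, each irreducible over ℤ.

(15q+14y+13t+3)(2q+t+1)(4q+13y+12t+5)

Group: 15q(8q²+26qy+28qt+14q+13yt+13y+12t²+17t+5) + (14y+13t+3)(8q²+26qy+28qt+14q+13yt+13y+12t²+17t+5); both groups contain (8q²+26qy+28qt+14q+13yt+13y+12t²+17t+5), so (15q+14y+13t+3) is a factor with cofactor 8q²+26qy+28qt+14q+13yt+13y+12t²+17t+5.
The cofactor groups again: 8q²+26qy+28qt+14q+13yt+13y+12t²+17t+5 = 2q(4q+13y+12t+5) + (t+1)(4q+13y+12t+5); both groups contain (4q+13y+12t+5), giving (2q+t+1)(4q+13y+12t+5).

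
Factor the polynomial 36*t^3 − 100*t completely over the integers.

4*t*(3*t + 5)*(3*t − 5)

Factor out 4*t, leaving 9*t^2 − 25, which is a difference of two squares.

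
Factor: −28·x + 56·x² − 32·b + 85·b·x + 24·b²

(3·b + 8·x − 4)·(8·b + 7·x)

Group: 3·b·(8·b + 7·x) + (8·x − 4)·(8·b + 7·x); both groups contain (8·b + 7·x).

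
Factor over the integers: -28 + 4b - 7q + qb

(b - 7)(q + 4)

Group as (qb - 7q) + (4b - 28) = q(b - 7) + 4(b - 7).
Both groups share the factor (b - 7).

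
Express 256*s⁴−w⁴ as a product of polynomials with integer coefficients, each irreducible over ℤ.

(4*s)⁴ − (w)⁴ = ((4*s)² − (w)²)((4*s)² + (w)²); the first factor splits again, the second (16*s²+w²) is irreducible.

(4*s+w)*(4*s−w)*(16*s²+w²)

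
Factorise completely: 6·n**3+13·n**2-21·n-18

Testing divisors of the constant over divisors of the leading coefficient, n = -2/3 is a root, so (3·n+2) is a factor; dividing leaves 2·n**2+3·n-9.
The remaining quadratic factors as (2·n-3)(n+3).

(2·n-3)·(3·n+2)·(n+3)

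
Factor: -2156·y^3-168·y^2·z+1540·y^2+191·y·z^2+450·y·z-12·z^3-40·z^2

-(11·y+4·z)·(14·y-3·z-10)·(14·y-z)

Group: 14·y·(-154·y^2-23·y·z+110·y+12·z^2+40·z) - z·(-154·y^2-23·y·z+110·y+12·z^2+40·z); both groups contain (-154·y^2-23·y·z+110·y+12·z^2+40·z), so (14·y-z) is a factor with cofactor -154·y^2-23·y·z+110·y+12·z^2+40·z.
The cofactor groups again: -154·y^2-23·y·z+110·y+12·z^2+40·z = -11·y·(14·y-3·z-10) - 4·z·(14·y-3·z-10); both groups contain (14·y-3·z-10), giving -(11·y+4·z)·(14·y-3·z-10).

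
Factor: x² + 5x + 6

(x + 2)(x + 3)

Two integers with product 6 and sum 5 are 3 and 2.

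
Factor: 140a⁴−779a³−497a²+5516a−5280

Trying the rational-root candidates, a = 12/7 is a root, so (7a−12) is a factor; dividing leaves 20a³−77a²−203a+440.
Continuing, a = −11/4 is a root, giving the factor (4a+11) and quotient 5a²−33a+40.
The remaining quadratic factors as (5a−8)(a−5).

(4a+11)(5a−8)(7a−12)(a−5)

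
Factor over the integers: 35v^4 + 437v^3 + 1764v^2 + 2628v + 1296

(5v + 6)(7v + 9)(v + 4)(v + 6)

Testing divisors of the constant over divisors of the leading coefficient, v = −4 is a root, giving the factor (v + 4) and quotient 35v^3 + 297v^2 + 576v + 324.
Then v = −9/7 is a root, giving the factor (7v + 9) and quotient 5v^2 + 36v + 36.
The remaining quadratic factors as (v + 6)(5v + 6).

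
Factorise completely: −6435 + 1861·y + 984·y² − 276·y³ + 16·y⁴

(2·y + 5)·(2·y − 13)·(4·y − 9)·(y − 11)

Testing divisors of the constant over divisors of the leading coefficient, y = −5/2 is a root, so (2·y + 5) divides it; the quotient is 8·y³ − 158·y² + 887·y − 1287.
Then y = 11 is a root, so (y − 11) is a factor; dividing leaves 8·y² − 70·y + 117.
The remaining quadratic factors as (2·y − 13)(4·y − 9).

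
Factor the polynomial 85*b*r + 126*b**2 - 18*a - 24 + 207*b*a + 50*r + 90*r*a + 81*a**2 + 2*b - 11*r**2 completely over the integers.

Group: 9*b*(14*b + 11*r + 9*a - 6) + (-r + 9*a + 4)*(14*b + 11*r + 9*a - 6); both groups contain (14*b + 11*r + 9*a - 6).

(14*b + 11*r + 9*a - 6)*(9*b - r + 9*a + 4)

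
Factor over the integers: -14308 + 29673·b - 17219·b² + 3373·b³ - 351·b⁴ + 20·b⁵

Trying the rational-root candidates, b = 7 is a root, giving the factor (b - 7) and quotient 20·b⁴ - 211·b³ + 1896·b² - 3947·b + 2044.
Continuing, b = 4/5 is a root, so (5·b - 4) divides it; the quotient is 4·b³ - 39·b² + 348·b - 511.
Then b = 7/4 is a root, giving the factor (4·b - 7) and quotient b² - 8·b + 73.
The quadratic b² - 8·b + 73 has discriminant -228 < 0 and is irreducible over ℤ.

(4·b - 7)·(5·b - 4)·(b - 7)·(b² - 8·b + 73)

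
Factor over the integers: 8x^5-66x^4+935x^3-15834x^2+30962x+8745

(2x-5)(4x+1)(x-11)(x^2+5x+159)

Testing divisors of the constant over divisors of the leading coefficient, x = 11 is a root, so (x-11) divides it; the quotient is 8x^4+22x^3+1177x^2-2887x-795.
Next, x = -1/4 is a root, so (4x+1) divides it; the quotient is 2x^3+5x^2+293x-795.
Continuing, x = 5/2 is a root, giving the factor (2x-5) and quotient x^2+5x+159.
The quadratic x^2+5x+159 has discriminant -611 < 0 and is irreducible over ℤ.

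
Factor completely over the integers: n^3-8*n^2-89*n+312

(n+8)*(n-13)*(n-3)

Among the possible rational roots, n = -8 is a root, giving the factor (n+8) and quotient n^2-16*n+39.
The remaining quadratic factors as (n-3)(n-13).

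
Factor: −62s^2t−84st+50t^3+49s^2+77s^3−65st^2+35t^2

(11s+10t+7)(7s−5t)(s−t)

Group: 11s(7s^2−12st+5t^2) + (10t+7)(7s^2−12st+5t^2); both groups contain (7s^2−12st+5t^2), so (11s+10t+7) is a factor with cofactor 7s^2−12st+5t^2.
The cofactor groups again: 7s^2−12st+5t^2 = s(7s−5t) − t(7s−5t); both groups contain (7s−5t), giving (s−t)(7s−5t).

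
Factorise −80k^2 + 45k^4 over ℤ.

Pull out the common factor 5k^2; 9k^2 − 16 is a difference of squares.

5k^2(3k + 4)(3k − 4)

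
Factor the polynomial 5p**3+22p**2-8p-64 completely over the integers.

(5p-8)(p+2)(p+4)

Among the possible rational roots, p = -2 is a root, giving the factor (p+2) and quotient 5p**2+12p-32.
The remaining quadratic factors as (5p-8)(p+4).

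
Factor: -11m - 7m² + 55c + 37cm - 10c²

Group: -5c(2c - 7m - 11) + m(2c - 7m - 11); both groups contain (2c - 7m - 11).

-(2c - 7m - 11)(5c - m)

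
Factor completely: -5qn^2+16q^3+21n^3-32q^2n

(4q-7n)(q-n)(4q+3n)

Group: 4q(4q^2-qn-3n^2) - 7n(4q^2-qn-3n^2); both groups contain (4q^2-qn-3n^2), so (4q-7n) is a factor with cofactor 4q^2-qn-3n^2.
The cofactor groups again: 4q^2-qn-3n^2 = q(4q+3n) - n(4q+3n); both groups contain (4q+3n), giving (q-n)(4q+3n).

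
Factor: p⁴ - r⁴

Difference of squares twice: with A = p and B = r, A⁴ − B⁴ = (A² − B²)(A² + B²), and A² − B² factors again.

(p + r)·(p - r)·(p² + r²)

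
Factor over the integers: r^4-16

(r+2)(r-2)(r^2+4)

(r)⁴ − (2)⁴ = ((r)² − (2)²)((r)² + (2)²); the first factor splits again, the second (r^2+4) is irreducible.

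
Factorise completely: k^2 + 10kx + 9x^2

Group: k(k + x) + 9x(k + x); both groups contain (k + x).

(k + 9x)(k + x)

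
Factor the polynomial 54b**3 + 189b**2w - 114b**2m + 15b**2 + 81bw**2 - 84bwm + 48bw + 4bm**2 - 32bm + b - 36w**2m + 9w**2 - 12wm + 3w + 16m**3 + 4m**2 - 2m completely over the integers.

Group: 6b(9b**2 + 27bw - 22bm + b - 12wm + 3w + 8m**2 - 2m) + (3w + 2m + 1)(9b**2 + 27bw - 22bm + b - 12wm + 3w + 8m**2 - 2m); both groups contain (9b**2 + 27bw - 22bm + b - 12wm + 3w + 8m**2 - 2m), so (6b + 3w + 2m + 1) is a factor with cofactor 9b**2 + 27bw - 22bm + b - 12wm + 3w + 8m**2 - 2m.
The cofactor groups again: 9b**2 + 27bw - 22bm + b - 12wm + 3w + 8m**2 - 2m = 9b(b + 3w - 2m) + (-4m + 1)(b + 3w - 2m); both groups contain (b + 3w - 2m), giving (9b - 4m + 1)(b + 3w - 2m).

(6b + 3w + 2m + 1)(9b - 4m + 1)(b + 3w - 2m)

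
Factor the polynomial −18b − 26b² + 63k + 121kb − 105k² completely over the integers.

−(15k − 13b − 9)(7k − 2b)

Group: −15k(7k − 2b) + (13b + 9)(7k − 2b); both groups contain (7k − 2b).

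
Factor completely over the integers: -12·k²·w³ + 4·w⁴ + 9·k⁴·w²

Every term has a factor of w²; factoring it out leaves 9·k⁴ - 12·k²·w + 4·w².
Recognize a perfect-square trinomial with the parts 2·w and 3·k².

w²·(3·k² - 2·w)²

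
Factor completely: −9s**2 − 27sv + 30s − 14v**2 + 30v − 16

Group: −3s(3s + 2v − 2) + (−7v + 8)(3s + 2v − 2); both groups contain (3s + 2v − 2).

−(3s + 2v − 2)(3s + 7v − 8)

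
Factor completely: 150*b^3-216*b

6*b*(5*b+6)*(5*b-6)

Pull out the common factor 6*b; 25*b^2-36 is a difference of squares.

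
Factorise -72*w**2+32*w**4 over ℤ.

8*w**2*(2*w+3)*(2*w-3)

Every term has a factor of 8*w**2. Then 4*w**2-9 = (2*w)² − (3)².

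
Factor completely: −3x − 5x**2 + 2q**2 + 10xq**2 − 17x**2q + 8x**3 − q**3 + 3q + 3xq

(8x − q + 3)(x − q)(x − q − 1)

Group: 8x(x**2 − 2xq − x + q**2 + q) + (−q + 3)(x**2 − 2xq − x + q**2 + q); both groups contain (x**2 − 2xq − x + q**2 + q), so (8x − q + 3) is a factor with cofactor x**2 − 2xq − x + q**2 + q.
The cofactor groups again: x**2 − 2xq − x + q**2 + q = x(x − q − 1) − q(x − q − 1); both groups contain (x − q − 1), giving (x − q)(x − q − 1).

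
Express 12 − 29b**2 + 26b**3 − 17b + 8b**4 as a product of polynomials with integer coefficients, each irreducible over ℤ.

(2b − 1)(4b + 3)(b + 4)(b − 1)

By the rational root theorem, b = −3/4 is a root, so (4b + 3) is a factor; dividing leaves 2b**3 + 5b**2 − 11b + 4.
Continuing, b = −4 is a root, giving the factor (b + 4) and quotient 2b**2 − 3b + 1.
The remaining quadratic factors as (2b − 1)(b − 1).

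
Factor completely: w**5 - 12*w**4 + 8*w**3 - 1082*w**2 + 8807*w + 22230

Among the possible rational roots, w = -2 is a root, giving the factor (w + 2) and quotient w**4 - 14*w**3 + 36*w**2 - 1154*w + 11115.
Continuing, w = 9 is a root, so (w - 9) is a factor; dividing leaves w**3 - 5*w**2 - 9*w - 1235.
Continuing, w = 13 is a root, so (w - 13) is a factor; dividing leaves w**2 + 8*w + 95.
The quadratic w**2 + 8*w + 95 has discriminant -316 < 0 and is irreducible over ℤ.

(w + 2)*(w - 13)*(w - 9)*(w**2 + 8*w + 95)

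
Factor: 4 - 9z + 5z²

(5z - 4)(z - 1)

Need a pair with product 5·4 = 20 and sum -9: that's -4 and -5.
Split the middle term: 5z² - 4z - 5z + 4 = z(5z - 4) - (5z - 4).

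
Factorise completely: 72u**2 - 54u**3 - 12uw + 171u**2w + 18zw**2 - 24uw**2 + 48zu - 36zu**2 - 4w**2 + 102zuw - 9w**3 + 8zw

Group: 2z(-18u**2 + 51uw + 24u + 9w**2 + 4w) + (3u - w)(-18u**2 + 51uw + 24u + 9w**2 + 4w); both groups contain (-18u**2 + 51uw + 24u + 9w**2 + 4w), so (2z + 3u - w) is a factor with cofactor -18u**2 + 51uw + 24u + 9w**2 + 4w.
The cofactor groups again: -18u**2 + 51uw + 24u + 9w**2 + 4w = -3u(6u + w) + (9w + 4)(6u + w); both groups contain (6u + w), giving -(3u - 9w - 4)(6u + w).

-(3u - 9w - 4)(2z + 3u - w)(6u + w)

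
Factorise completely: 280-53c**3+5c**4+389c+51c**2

(5c+7)(c+1)(c-5)(c-8)

Among the possible rational roots, c = -1 is a root, so (c+1) divides it; the quotient is 5c**3-58c**2+109c+280.
Then c = -7/5 is a root, so (5c+7) divides it; the quotient is c**2-13c+40.
The remaining quadratic factors as (c-8)(c-5).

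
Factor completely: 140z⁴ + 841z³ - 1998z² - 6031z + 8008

By the rational root theorem, z = -7 is a root, so (z + 7) is a factor; dividing leaves 140z³ - 139z² - 1025z + 1144.
Then z = 13/5 is a root, giving the factor (5z - 13) and quotient 28z² + 45z - 88.
The remaining quadratic factors as (4z + 11)(7z - 8).

(4z + 11)(5z - 13)(7z - 8)(z + 7)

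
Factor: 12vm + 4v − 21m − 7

Group as (12vm + 4v) + (−21m − 7) = 4v(3m + 1) − 7(3m + 1).
Both groups share the factor (3m + 1).

(3m + 1)(4v − 7)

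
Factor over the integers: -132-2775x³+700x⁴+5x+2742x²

(4x-1)(5x+1)(5x-11)(7x-12)

Testing divisors of the constant over divisors of the leading coefficient, x = 1/4 is a root, so (4x-1) divides it; the quotient is 175x³-650x²+523x+132.
Continuing, x = 11/5 is a root, so (5x-11) is a factor; dividing leaves 35x²-53x-12.
The remaining quadratic factors as (5x+1)(7x-12).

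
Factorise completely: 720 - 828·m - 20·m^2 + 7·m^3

Trying the rational-root candidates, m = -10 is a root, so (m + 10) divides it; the quotient is 7·m^2 - 90·m + 72.
The remaining quadratic factors as (m - 12)(7·m - 6).

(7·m - 6)·(m + 10)·(m - 12)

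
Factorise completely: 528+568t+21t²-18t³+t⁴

Testing divisors of the constant over divisors of the leading coefficient, t = -4 is a root, so (t+4) is a factor; dividing leaves t³-22t²+109t+132.
Continuing, t = -1 is a root, so (t+1) is a factor; dividing leaves t²-23t+132.
The remaining quadratic factors as (t-11)(t-12).

(t+1)(t+4)(t-11)(t-12)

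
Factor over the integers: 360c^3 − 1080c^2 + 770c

Pull out the common factor 10c, then factor the remaining trinomial.

10c(6c − 11)(6c − 7)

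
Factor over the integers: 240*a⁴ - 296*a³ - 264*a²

Pull out the common factor 8*a², then factor the remaining trinomial.

8*a²*(5*a + 3)*(6*a - 11)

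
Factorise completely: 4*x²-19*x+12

Need a pair with product 4·12 = 48 and sum -19: that's -16 and -3.
Split the middle term: 4*x²-16*x - 3*x+12 = 4*x*(x-4) - 3*(x-4).

(4*x-3)*(x-4)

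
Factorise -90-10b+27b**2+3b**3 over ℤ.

(b+9)(3b**2-10)

Group as (3b**3-10b) + (27b**2-90) = b(3b**2-10) + 9(3b**2-10).
Both groups share the factor (3b**2-10).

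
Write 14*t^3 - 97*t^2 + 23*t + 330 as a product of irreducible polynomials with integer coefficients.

(2*t - 5)*(7*t + 11)*(t - 6)

Trying the rational-root candidates, t = -11/7 is a root, so (7*t + 11) divides it; the quotient is 2*t^2 - 17*t + 30.
The remaining quadratic factors as (t - 6)(2*t - 5).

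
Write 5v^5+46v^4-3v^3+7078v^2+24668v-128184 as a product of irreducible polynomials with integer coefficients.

Testing divisors of the constant over divisors of the leading coefficient, v = -14 is a root, so (v+14) divides it; the quotient is 5v^4-24v^3+333v^2+2416v-9156.
Then v = -6 is a root, so (v+6) divides it; the quotient is 5v^3-54v^2+657v-1526.
Continuing, v = 14/5 is a root, so (5v-14) divides it; the quotient is v^2-8v+109.
The quadratic v^2-8v+109 has discriminant -372 < 0 and is irreducible over ℤ.

(5v-14)(v+14)(v+6)(v^2-8v+109)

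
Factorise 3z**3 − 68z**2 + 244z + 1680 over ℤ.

(3z + 10)(z − 12)(z − 14)

Testing divisors of the constant over divisors of the leading coefficient, z = −10/3 is a root, giving the factor (3z + 10) and quotient z**2 − 26z + 168.
The remaining quadratic factors as (z − 12)(z − 14).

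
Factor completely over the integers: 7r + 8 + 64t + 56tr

Group as (56tr + 64t) + (7r + 8) = 8t(7r + 8) + (7r + 8).
Both groups share the factor (7r + 8).

(7r + 8)(8t + 1)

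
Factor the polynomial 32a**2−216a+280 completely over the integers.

8(4a−7)(a−5)

Pull out the common factor 8, then factor the remaining trinomial.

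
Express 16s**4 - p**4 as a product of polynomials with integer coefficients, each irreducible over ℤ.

Write as (4s**2)² − (p**2)², then factor 4s**2 - p**2 once more.

(2s - p)(2s + p)(4s**2 + p**2)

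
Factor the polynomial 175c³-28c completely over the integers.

7c(5c+2)(5c-2)

Factor out 7c, leaving 25c²-4, which is a difference of two squares.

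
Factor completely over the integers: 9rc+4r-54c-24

Group as (9rc+4r) + (-54c-24) = r(9c+4) - 6(9c+4).
Both groups share the factor (9c+4).

(9c+4)(r-6)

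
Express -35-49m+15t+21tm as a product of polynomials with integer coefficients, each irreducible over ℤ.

(3t-7)(7m+5)

Group as (21tm+15t) + (-49m-35) = 3t(7m+5) - 7(7m+5).
Both groups share the factor (7m+5).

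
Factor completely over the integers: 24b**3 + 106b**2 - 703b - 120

(4b - 15)(6b + 1)(b + 8)

Among the possible rational roots, b = -8 is a root, giving the factor (b + 8) and quotient 24b**2 - 86b - 15.
The remaining quadratic factors as (4b - 15)(6b + 1).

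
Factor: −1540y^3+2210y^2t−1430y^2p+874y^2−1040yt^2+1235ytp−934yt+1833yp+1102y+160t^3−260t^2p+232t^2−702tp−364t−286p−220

−(11y−4t−2)(10y−5t−11)(14y−8t+13p+10)

Group: 14y(−110y^2+95yt+141y−20t^2−54t−22) + (−8t+13p+10)(−110y^2+95yt+141y−20t^2−54t−22); both groups contain (−110y^2+95yt+141y−20t^2−54t−22), so (14y−8t+13p+10) is a factor with cofactor −110y^2+95yt+141y−20t^2−54t−22.
The cofactor groups again: −110y^2+95yt+141y−20t^2−54t−22 = −11y(10y−5t−11) + (4t+2)(10y−5t−11); both groups contain (10y−5t−11), giving −(11y−4t−2)(10y−5t−11).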